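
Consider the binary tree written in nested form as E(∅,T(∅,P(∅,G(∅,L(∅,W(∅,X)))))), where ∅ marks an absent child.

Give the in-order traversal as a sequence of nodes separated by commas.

In-order visits the left subtree, then the node, then the right subtree.
At E: no left child.
Visit E.
At E: go right to T.
  At T: no left child.
  Visit T.
  At T: go right to P.
    At P: no left child.
    Visit P.
    At P: go right to G.
      At G: no left child.
      Visit G.
      At G: go right to L.
        At L: no left child.
        Visit L.
        At L: go right to W.
          At W: no left child.
          Visit W.
          At W: go right to X.
            X is a leaf — visit X.

E, T, P, G, L, W, X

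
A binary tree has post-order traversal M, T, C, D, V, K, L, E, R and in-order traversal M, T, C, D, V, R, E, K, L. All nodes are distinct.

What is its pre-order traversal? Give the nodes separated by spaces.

R V D C T M E L K

The last element of post-order is the root; it splits in-order into left and right subtrees.
Root R: left subtree has 5 nodes {M, T, C, D, V}, right has 3 {E, K, L}.
  Root V: left subtree has 4 nodes {M, T, C, D}, right has 0 { }.
    Root D: left subtree has 3 nodes {M, T, C}, right has 0 { }.
      Root C: left subtree has 2 nodes {M, T}, right has 0 { }.
        Root T: left subtree has 1 node {M}, right has 0 { }.
  Root E: left subtree has 0 nodes { }, right has 2 {K, L}.
    Root L: left subtree has 1 node {K}, right has 0 { }.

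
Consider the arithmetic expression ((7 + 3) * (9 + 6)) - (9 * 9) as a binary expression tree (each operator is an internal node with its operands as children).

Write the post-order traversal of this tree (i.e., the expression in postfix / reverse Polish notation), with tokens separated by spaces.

7 3 + 9 6 + * 9 9 * -

Post-order on an expression tree gives postfix notation: for each operator, emit left operand, right operand, then the operator.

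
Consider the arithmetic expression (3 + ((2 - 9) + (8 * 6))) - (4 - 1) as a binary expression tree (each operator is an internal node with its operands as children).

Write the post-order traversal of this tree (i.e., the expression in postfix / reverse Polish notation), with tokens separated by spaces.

Post-order on an expression tree gives postfix notation: for each operator, emit left operand, right operand, then the operator.

3 2 9 - 8 6 * + + 4 1 - -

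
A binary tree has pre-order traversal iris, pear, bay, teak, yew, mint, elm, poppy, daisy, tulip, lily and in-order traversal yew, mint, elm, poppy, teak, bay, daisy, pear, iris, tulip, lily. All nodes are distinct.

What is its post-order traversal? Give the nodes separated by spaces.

poppy elm mint yew teak daisy bay pear lily tulip iris

The first element of pre-order is the root; it splits in-order into left and right subtrees.
Root iris: left subtree has 8 nodes {yew, mint, elm, poppy, teak, bay, daisy, pear}, right has 2 {tulip, lily}.
  Root pear: left subtree has 7 nodes {yew, mint, elm, poppy, teak, bay, daisy}, right has 0 { }.
    Root bay: left subtree has 5 nodes {yew, mint, elm, poppy, teak}, right has 1 {daisy}.
      Root teak: left subtree has 4 nodes {yew, mint, elm, poppy}, right has 0 { }.
        Root yew: left subtree has 0 nodes { }, right has 3 {mint, elm, poppy}.
          Root mint: left subtree has 0 nodes { }, right has 2 {elm, poppy}.
            Root elm: left subtree has 0 nodes { }, right has 1 {poppy}.
  Root tulip: left subtree has 0 nodes { }, right has 1 {lily}.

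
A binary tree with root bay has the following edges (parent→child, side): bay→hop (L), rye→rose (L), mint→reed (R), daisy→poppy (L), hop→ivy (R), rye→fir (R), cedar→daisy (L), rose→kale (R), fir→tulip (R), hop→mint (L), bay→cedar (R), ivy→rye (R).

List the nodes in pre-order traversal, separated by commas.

bay, hop, mint, reed, ivy, rye, rose, kale, fir, tulip, cedar, daisy, poppy

Pre-order visits the node, then its left subtree, then its right subtree.
Visit bay.
At bay: go left to hop.
  Visit hop.
  At hop: go left to mint.
    Visit mint.
    At mint: no left child.
    At mint: go right to reed.
      reed is a leaf — visit reed.
  At hop: go right to ivy.
    Visit ivy.
    At ivy: no left child.
    At ivy: go right to rye.
      Visit rye.
      At rye: go left to rose.
        Visit rose.
        At rose: no left child.
        At rose: go right to kale.
          kale is a leaf — visit kale.
      At rye: go right to fir.
        Visit fir.
        At fir: no left child.
        At fir: go right to tulip.
          tulip is a leaf — visit tulip.
At bay: go right to cedar.
  Visit cedar.
  At cedar: go left to daisy.
    Visit daisy.
    At daisy: go left to poppy.
      poppy is a leaf — visit poppy.
    At daisy: no right child.
  At cedar: no right child.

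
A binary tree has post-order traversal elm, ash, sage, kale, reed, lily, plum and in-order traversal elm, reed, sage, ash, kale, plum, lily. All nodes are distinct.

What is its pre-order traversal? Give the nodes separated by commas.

The last element of post-order is the root; it splits in-order into left and right subtrees.
Root plum: left subtree has 5 nodes {elm, reed, sage, ash, kale}, right has 1 {lily}.
  Root reed: left subtree has 1 node {elm}, right has 3 {sage, ash, kale}.
    Root kale: left subtree has 2 nodes {sage, ash}, right has 0 { }.
      Root sage: left subtree has 0 nodes { }, right has 1 {ash}.

plum, reed, elm, kale, sage, ash, lily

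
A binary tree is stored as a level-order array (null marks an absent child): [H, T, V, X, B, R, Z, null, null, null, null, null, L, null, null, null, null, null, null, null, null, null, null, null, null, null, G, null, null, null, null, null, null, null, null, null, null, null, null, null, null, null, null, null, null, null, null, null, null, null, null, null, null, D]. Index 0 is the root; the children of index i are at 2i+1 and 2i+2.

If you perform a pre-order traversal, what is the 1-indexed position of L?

7

Pre-order visits the node, then its left subtree, then its right subtree.
Visit H.
At H: go left to T.
  Visit T.
  At T: go left to X.
    X is a leaf — visit X.
  At T: go right to B.
    B is a leaf — visit B.
At H: go right to V.
  Visit V.
  At V: go left to R.
    Visit R.
    At R: no left child.
    At R: go right to L.
      Visit L.
      At L: no left child.
      At L: go right to G.
        Visit G.
        At G: go left to D.
          D is a leaf — visit D.
        At G: no right child.
  At V: go right to Z.
    Z is a leaf — visit Z.
Full pre-order sequence: H, T, X, B, V, R, L, G, D, Z.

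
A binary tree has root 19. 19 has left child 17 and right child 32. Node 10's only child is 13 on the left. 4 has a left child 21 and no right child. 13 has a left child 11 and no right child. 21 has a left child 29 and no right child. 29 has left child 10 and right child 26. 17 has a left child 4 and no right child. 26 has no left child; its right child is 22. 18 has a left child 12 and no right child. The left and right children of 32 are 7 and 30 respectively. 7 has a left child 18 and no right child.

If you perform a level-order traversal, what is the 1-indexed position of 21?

7

Level-order visits nodes level by level from the root, left to right within each level.
Level 0: 19
Level 1: 17, 32
Level 2: 4, 7, 30
Level 3: 21, 18
Level 4: 29, 12
Level 5: 10, 26
Level 6: 13, 22
Level 7: 11
Full level-order sequence: 19, 17, 32, 4, 7, 30, 21, 18, 29, 12, 10, 26, 13, 22, 11.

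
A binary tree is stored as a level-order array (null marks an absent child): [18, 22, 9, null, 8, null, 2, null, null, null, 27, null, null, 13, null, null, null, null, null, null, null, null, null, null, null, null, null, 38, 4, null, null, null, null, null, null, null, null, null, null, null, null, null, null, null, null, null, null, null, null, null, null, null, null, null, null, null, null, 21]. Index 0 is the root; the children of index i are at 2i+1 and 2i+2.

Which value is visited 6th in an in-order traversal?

In-order visits the left subtree, then the node, then the right subtree.
At 18: go left to 22.
  At 22: no left child.
  Visit 22.
  At 22: go right to 8.
    At 8: no left child.
    Visit 8.
    At 8: go right to 27.
      27 is a leaf — visit 27.
Visit 18.
At 18: go right to 9.
  At 9: no left child.
  Visit 9.
  At 9: go right to 2.
    At 2: go left to 13.
      At 13: go left to 38.
        38 is a leaf — visit 38.
      Visit 13.
      At 13: go right to 4.
        At 4: go left to 21.
          21 is a leaf — visit 21.
        Visit 4.
        At 4: no right child.
    Visit 2.
    At 2: no right child.
Full in-order sequence: 22, 8, 27, 18, 9, 38, 13, 21, 4, 2.

38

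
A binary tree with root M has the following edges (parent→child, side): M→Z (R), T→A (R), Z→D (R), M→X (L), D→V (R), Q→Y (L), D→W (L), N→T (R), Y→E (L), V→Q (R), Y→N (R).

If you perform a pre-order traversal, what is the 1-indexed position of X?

2

Pre-order visits the node, then its left subtree, then its right subtree.
Visit M.
At M: go left to X.
  X is a leaf — visit X.
At M: go right to Z.
  Visit Z.
  At Z: no left child.
  At Z: go right to D.
    Visit D.
    At D: go left to W.
      W is a leaf — visit W.
    At D: go right to V.
      Visit V.
      At V: no left child.
      At V: go right to Q.
        Visit Q.
        At Q: go left to Y.
          Visit Y.
          At Y: go left to E.
            E is a leaf — visit E.
          At Y: go right to N.
            Visit N.
            At N: no left child.
            At N: go right to T.
              Visit T.
              At T: no left child.
              At T: go right to A.
                A is a leaf — visit A.
        At Q: no right child.
Full pre-order sequence: M, X, Z, D, W, V, Q, Y, E, N, T, A.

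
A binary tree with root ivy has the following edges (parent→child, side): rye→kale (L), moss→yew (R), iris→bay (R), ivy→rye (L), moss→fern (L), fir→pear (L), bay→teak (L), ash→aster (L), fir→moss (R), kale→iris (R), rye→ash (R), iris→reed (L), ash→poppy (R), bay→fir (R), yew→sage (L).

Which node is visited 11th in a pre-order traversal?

fern

Pre-order visits the node, then its left subtree, then its right subtree.
Visit ivy.
At ivy: go left to rye.
  Visit rye.
  At rye: go left to kale.
    Visit kale.
    At kale: no left child.
    At kale: go right to iris.
      Visit iris.
      At iris: go left to reed.
        reed is a leaf — visit reed.
      At iris: go right to bay.
        Visit bay.
        At bay: go left to teak.
          teak is a leaf — visit teak.
        At bay: go right to fir.
          Visit fir.
          At fir: go left to pear.
            pear is a leaf — visit pear.
          At fir: go right to moss.
            Visit moss.
            At moss: go left to fern.
              fern is a leaf — visit fern.
            At moss: go right to yew.
              Visit yew.
              At yew: go left to sage.
                sage is a leaf — visit sage.
              At yew: no right child.
  At rye: go right to ash.
    Visit ash.
    At ash: go left to aster.
      aster is a leaf — visit aster.
    At ash: go right to poppy.
      poppy is a leaf — visit poppy.
At ivy: no right child.
Full pre-order sequence: ivy, rye, kale, iris, reed, bay, teak, fir, pear, moss, fern, yew, sage, ash, aster, poppy.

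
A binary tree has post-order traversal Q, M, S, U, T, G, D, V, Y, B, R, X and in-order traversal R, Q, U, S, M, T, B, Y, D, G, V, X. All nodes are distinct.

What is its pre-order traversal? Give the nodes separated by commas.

X, R, B, T, U, Q, S, M, Y, V, D, G

The last element of post-order is the root; it splits in-order into left and right subtrees.
Root X: left subtree has 11 nodes {R, Q, U, S, M, T, B, Y, D, G, V}, right has 0 { }.
  Root R: left subtree has 0 nodes { }, right has 10 {Q, U, S, M, T, B, Y, D, G, V}.
    Root B: left subtree has 5 nodes {Q, U, S, M, T}, right has 4 {Y, D, G, V}.
      Root T: left subtree has 4 nodes {Q, U, S, M}, right has 0 { }.
        Root U: left subtree has 1 node {Q}, right has 2 {S, M}.
          Root S: left subtree has 0 nodes { }, right has 1 {M}.
      Root Y: left subtree has 0 nodes { }, right has 3 {D, G, V}.
        Root V: left subtree has 2 nodes {D, G}, right has 0 { }.
          Root D: left subtree has 0 nodes { }, right has 1 {G}.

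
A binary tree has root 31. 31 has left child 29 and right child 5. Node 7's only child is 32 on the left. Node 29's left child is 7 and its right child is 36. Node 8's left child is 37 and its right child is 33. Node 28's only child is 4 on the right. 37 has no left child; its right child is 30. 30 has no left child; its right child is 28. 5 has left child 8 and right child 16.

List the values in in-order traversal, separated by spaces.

32 7 29 36 31 37 30 28 4 8 33 5 16

In-order visits the left subtree, then the node, then the right subtree.
At 31: go left to 29.
  At 29: go left to 7.
    At 7: go left to 32.
      32 is a leaf — visit 32.
    Visit 7.
    At 7: no right child.
  Visit 29.
  At 29: go right to 36.
    36 is a leaf — visit 36.
Visit 31.
At 31: go right to 5.
  At 5: go left to 8.
    At 8: go left to 37.
      At 37: no left child.
      Visit 37.
      At 37: go right to 30.
        At 30: no left child.
        Visit 30.
        At 30: go right to 28.
          At 28: no left child.
          Visit 28.
          At 28: go right to 4.
            4 is a leaf — visit 4.
    Visit 8.
    At 8: go right to 33.
      33 is a leaf — visit 33.
  Visit 5.
  At 5: go right to 16.
    16 is a leaf — visit 16.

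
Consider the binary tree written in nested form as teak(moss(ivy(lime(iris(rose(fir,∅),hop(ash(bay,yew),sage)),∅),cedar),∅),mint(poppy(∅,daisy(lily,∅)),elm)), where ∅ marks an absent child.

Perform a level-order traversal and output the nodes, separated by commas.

teak, moss, mint, ivy, poppy, elm, lime, cedar, daisy, iris, lily, rose, hop, fir, ash, sage, bay, yew

Level-order visits nodes level by level from the root, left to right within each level.
Level 0: teak
Level 1: moss, mint
Level 2: ivy, poppy, elm
Level 3: lime, cedar, daisy
Level 4: iris, lily
Level 5: rose, hop
Level 6: fir, ash, sage
Level 7: bay, yew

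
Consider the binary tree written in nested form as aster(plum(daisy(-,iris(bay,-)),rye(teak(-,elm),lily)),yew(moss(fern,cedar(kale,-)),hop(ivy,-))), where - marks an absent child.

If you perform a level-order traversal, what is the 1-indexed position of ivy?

Level-order visits nodes level by level from the root, left to right within each level.
Level 0: aster
Level 1: plum, yew
Level 2: daisy, rye, moss, hop
Level 3: iris, teak, lily, fern, cedar, ivy
Level 4: bay, elm, kale
Full level-order sequence: aster, plum, yew, daisy, rye, moss, hop, iris, teak, lily, fern, cedar, ivy, bay, elm, kale.

13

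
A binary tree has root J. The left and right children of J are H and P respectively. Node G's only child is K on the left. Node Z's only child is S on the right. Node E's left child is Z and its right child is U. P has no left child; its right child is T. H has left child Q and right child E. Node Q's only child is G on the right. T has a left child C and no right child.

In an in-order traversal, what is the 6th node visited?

S

In-order visits the left subtree, then the node, then the right subtree.
At J: go left to H.
  At H: go left to Q.
    At Q: no left child.
    Visit Q.
    At Q: go right to G.
      At G: go left to K.
        K is a leaf — visit K.
      Visit G.
      At G: no right child.
  Visit H.
  At H: go right to E.
    At E: go left to Z.
      At Z: no left child.
      Visit Z.
      At Z: go right to S.
        S is a leaf — visit S.
    Visit E.
    At E: go right to U.
      U is a leaf — visit U.
Visit J.
At J: go right to P.
  At P: no left child.
  Visit P.
  At P: go right to T.
    At T: go left to C.
      C is a leaf — visit C.
    Visit T.
    At T: no right child.
Full in-order sequence: Q, K, G, H, Z, S, E, U, J, P, C, T.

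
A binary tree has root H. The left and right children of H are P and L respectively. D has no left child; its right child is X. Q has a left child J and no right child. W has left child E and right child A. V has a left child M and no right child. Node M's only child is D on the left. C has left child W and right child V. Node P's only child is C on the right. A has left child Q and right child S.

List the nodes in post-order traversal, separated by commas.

E, J, Q, S, A, W, X, D, M, V, C, P, L, H

Post-order visits the left subtree, then the right subtree, then the node.
At H: go left to P.
  At P: no left child.
  At P: go right to C.
    At C: go left to W.
      At W: go left to E.
        E is a leaf — visit E.
      At W: go right to A.
        At A: go left to Q.
          At Q: go left to J.
            J is a leaf — visit J.
          At Q: no right child.
          Visit Q.
        At A: go right to S.
          S is a leaf — visit S.
        Visit A.
      Visit W.
    At C: go right to V.
      At V: go left to M.
        At M: go left to D.
          At D: no left child.
          At D: go right to X.
            X is a leaf — visit X.
          Visit D.
        At M: no right child.
        Visit M.
      At V: no right child.
      Visit V.
    Visit C.
  Visit P.
At H: go right to L.
  L is a leaf — visit L.
Visit H.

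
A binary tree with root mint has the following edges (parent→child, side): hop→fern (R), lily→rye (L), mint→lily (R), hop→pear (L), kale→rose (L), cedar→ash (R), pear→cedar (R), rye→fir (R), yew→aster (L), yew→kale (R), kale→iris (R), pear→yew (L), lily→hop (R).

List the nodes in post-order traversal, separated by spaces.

fir rye aster rose iris kale yew ash cedar pear fern hop lily mint

Post-order visits the left subtree, then the right subtree, then the node.
At mint: no left child.
At mint: go right to lily.
  At lily: go left to rye.
    At rye: no left child.
    At rye: go right to fir.
      fir is a leaf — visit fir.
    Visit rye.
  At lily: go right to hop.
    At hop: go left to pear.
      At pear: go left to yew.
        At yew: go left to aster.
          aster is a leaf — visit aster.
        At yew: go right to kale.
          At kale: go left to rose.
            rose is a leaf — visit rose.
          At kale: go right to iris.
            iris is a leaf — visit iris.
          Visit kale.
        Visit yew.
      At pear: go right to cedar.
        At cedar: no left child.
        At cedar: go right to ash.
          ash is a leaf — visit ash.
        Visit cedar.
      Visit pear.
    At hop: go right to fern.
      fern is a leaf — visit fern.
    Visit hop.
  Visit lily.
Visit mint.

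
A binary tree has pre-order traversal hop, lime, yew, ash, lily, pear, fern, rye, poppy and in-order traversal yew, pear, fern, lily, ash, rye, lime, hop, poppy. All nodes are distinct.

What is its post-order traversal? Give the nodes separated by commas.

fern, pear, lily, rye, ash, yew, lime, poppy, hop

The first element of pre-order is the root; it splits in-order into left and right subtrees.
Root hop: left subtree has 7 nodes {yew, pear, fern, lily, ash, rye, lime}, right has 1 {poppy}.
  Root lime: left subtree has 6 nodes {yew, pear, fern, lily, ash, rye}, right has 0 { }.
    Root yew: left subtree has 0 nodes { }, right has 5 {pear, fern, lily, ash, rye}.
      Root ash: left subtree has 3 nodes {pear, fern, lily}, right has 1 {rye}.
        Root lily: left subtree has 2 nodes {pear, fern}, right has 0 { }.
          Root pear: left subtree has 0 nodes { }, right has 1 {fern}.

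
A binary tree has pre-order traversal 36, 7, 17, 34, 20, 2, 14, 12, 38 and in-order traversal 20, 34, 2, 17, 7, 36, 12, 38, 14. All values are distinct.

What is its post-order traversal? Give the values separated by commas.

20, 2, 34, 17, 7, 38, 12, 14, 36

The first element of pre-order is the root; it splits in-order into left and right subtrees.
Root 36: left subtree has 5 nodes {20, 34, 2, 17, 7}, right has 3 {12, 38, 14}.
  Root 7: left subtree has 4 nodes {20, 34, 2, 17}, right has 0 { }.
    Root 17: left subtree has 3 nodes {20, 34, 2}, right has 0 { }.
      Root 34: left subtree has 1 node {20}, right has 1 {2}.
  Root 14: left subtree has 2 nodes {12, 38}, right has 0 { }.
    Root 12: left subtree has 0 nodes { }, right has 1 {38}.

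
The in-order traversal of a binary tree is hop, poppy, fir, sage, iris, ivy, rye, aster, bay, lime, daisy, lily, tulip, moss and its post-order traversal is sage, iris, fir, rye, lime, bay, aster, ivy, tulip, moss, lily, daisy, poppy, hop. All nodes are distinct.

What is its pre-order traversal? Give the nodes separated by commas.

The last element of post-order is the root; it splits in-order into left and right subtrees.
Root hop: left subtree has 0 nodes { }, right has 13 {poppy, fir, sage, iris, ivy, rye, aster, bay, lime, daisy, lily, tulip, moss}.
  Root poppy: left subtree has 0 nodes { }, right has 12 {fir, sage, iris, ivy, rye, aster, bay, lime, daisy, lily, tulip, moss}.
    Root daisy: left subtree has 8 nodes {fir, sage, iris, ivy, rye, aster, bay, lime}, right has 3 {lily, tulip, moss}.
      Root ivy: left subtree has 3 nodes {fir, sage, iris}, right has 4 {rye, aster, bay, lime}.
        Root fir: left subtree has 0 nodes { }, right has 2 {sage, iris}.
          Root iris: left subtree has 1 node {sage}, right has 0 { }.
        Root aster: left subtree has 1 node {rye}, right has 2 {bay, lime}.
          Root bay: left subtree has 0 nodes { }, right has 1 {lime}.
      Root lily: left subtree has 0 nodes { }, right has 2 {tulip, moss}.
        Root moss: left subtree has 1 node {tulip}, right has 0 { }.

hop, poppy, daisy, ivy, fir, iris, sage, aster, rye, bay, lime, lily, moss, tulip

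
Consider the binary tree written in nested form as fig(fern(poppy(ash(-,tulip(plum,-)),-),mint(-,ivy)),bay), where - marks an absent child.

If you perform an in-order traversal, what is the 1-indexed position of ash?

1

In-order visits the left subtree, then the node, then the right subtree.
At fig: go left to fern.
  At fern: go left to poppy.
    At poppy: go left to ash.
      At ash: no left child.
      Visit ash.
      At ash: go right to tulip.
        At tulip: go left to plum.
          plum is a leaf — visit plum.
        Visit tulip.
        At tulip: no right child.
    Visit poppy.
    At poppy: no right child.
  Visit fern.
  At fern: go right to mint.
    At mint: no left child.
    Visit mint.
    At mint: go right to ivy.
      ivy is a leaf — visit ivy.
Visit fig.
At fig: go right to bay.
  bay is a leaf — visit bay.
Full in-order sequence: ash, plum, tulip, poppy, fern, mint, ivy, fig, bay.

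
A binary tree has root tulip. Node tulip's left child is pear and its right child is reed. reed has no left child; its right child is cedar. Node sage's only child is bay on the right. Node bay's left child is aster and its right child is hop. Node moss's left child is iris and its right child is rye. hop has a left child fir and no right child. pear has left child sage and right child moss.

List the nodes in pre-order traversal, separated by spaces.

Pre-order visits the node, then its left subtree, then its right subtree.
Visit tulip.
At tulip: go left to pear.
  Visit pear.
  At pear: go left to sage.
    Visit sage.
    At sage: no left child.
    At sage: go right to bay.
      Visit bay.
      At bay: go left to aster.
        aster is a leaf — visit aster.
      At bay: go right to hop.
        Visit hop.
        At hop: go left to fir.
          fir is a leaf — visit fir.
        At hop: no right child.
  At pear: go right to moss.
    Visit moss.
    At moss: go left to iris.
      iris is a leaf — visit iris.
    At moss: go right to rye.
      rye is a leaf — visit rye.
At tulip: go right to reed.
  Visit reed.
  At reed: no left child.
  At reed: go right to cedar.
    cedar is a leaf — visit cedar.

tulip pear sage bay aster hop fir moss iris rye reed cedar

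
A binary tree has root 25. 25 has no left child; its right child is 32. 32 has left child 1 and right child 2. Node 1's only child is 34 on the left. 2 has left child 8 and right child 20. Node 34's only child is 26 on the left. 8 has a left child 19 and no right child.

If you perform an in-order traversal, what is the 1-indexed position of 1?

In-order visits the left subtree, then the node, then the right subtree.
At 25: no left child.
Visit 25.
At 25: go right to 32.
  At 32: go left to 1.
    At 1: go left to 34.
      At 34: go left to 26.
        26 is a leaf — visit 26.
      Visit 34.
      At 34: no right child.
    Visit 1.
    At 1: no right child.
  Visit 32.
  At 32: go right to 2.
    At 2: go left to 8.
      At 8: go left to 19.
        19 is a leaf — visit 19.
      Visit 8.
      At 8: no right child.
    Visit 2.
    At 2: go right to 20.
      20 is a leaf — visit 20.
Full in-order sequence: 25, 26, 34, 1, 32, 19, 8, 2, 20.

4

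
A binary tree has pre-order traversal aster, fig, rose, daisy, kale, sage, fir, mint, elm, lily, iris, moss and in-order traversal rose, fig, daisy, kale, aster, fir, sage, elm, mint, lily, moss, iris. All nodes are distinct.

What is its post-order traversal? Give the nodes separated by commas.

rose, kale, daisy, fig, fir, elm, moss, iris, lily, mint, sage, aster

The first element of pre-order is the root; it splits in-order into left and right subtrees.
Root aster: left subtree has 4 nodes {rose, fig, daisy, kale}, right has 7 {fir, sage, elm, mint, lily, moss, iris}.
  Root fig: left subtree has 1 node {rose}, right has 2 {daisy, kale}.
    Root daisy: left subtree has 0 nodes { }, right has 1 {kale}.
  Root sage: left subtree has 1 node {fir}, right has 5 {elm, mint, lily, moss, iris}.
    Root mint: left subtree has 1 node {elm}, right has 3 {lily, moss, iris}.
      Root lily: left subtree has 0 nodes { }, right has 2 {moss, iris}.
        Root iris: left subtree has 1 node {moss}, right has 0 { }.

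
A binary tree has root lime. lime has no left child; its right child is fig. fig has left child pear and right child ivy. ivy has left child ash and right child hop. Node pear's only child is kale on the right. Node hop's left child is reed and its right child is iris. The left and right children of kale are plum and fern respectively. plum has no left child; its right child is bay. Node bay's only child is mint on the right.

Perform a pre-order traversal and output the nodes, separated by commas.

Pre-order visits the node, then its left subtree, then its right subtree.
Visit lime.
At lime: no left child.
At lime: go right to fig.
  Visit fig.
  At fig: go left to pear.
    Visit pear.
    At pear: no left child.
    At pear: go right to kale.
      Visit kale.
      At kale: go left to plum.
        Visit plum.
        At plum: no left child.
        At plum: go right to bay.
          Visit bay.
          At bay: no left child.
          At bay: go right to mint.
            mint is a leaf — visit mint.
      At kale: go right to fern.
        fern is a leaf — visit fern.
  At fig: go right to ivy.
    Visit ivy.
    At ivy: go left to ash.
      ash is a leaf — visit ash.
    At ivy: go right to hop.
      Visit hop.
      At hop: go left to reed.
        reed is a leaf — visit reed.
      At hop: go right to iris.
        iris is a leaf — visit iris.

lime, fig, pear, kale, plum, bay, mint, fern, ivy, ash, hop, reed, iris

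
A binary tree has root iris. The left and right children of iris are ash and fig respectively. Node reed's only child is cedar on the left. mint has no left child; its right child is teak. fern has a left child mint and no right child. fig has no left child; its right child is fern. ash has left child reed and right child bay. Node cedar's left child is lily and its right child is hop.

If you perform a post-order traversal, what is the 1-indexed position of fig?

Post-order visits the left subtree, then the right subtree, then the node.
At iris: go left to ash.
  At ash: go left to reed.
    At reed: go left to cedar.
      At cedar: go left to lily.
        lily is a leaf — visit lily.
      At cedar: go right to hop.
        hop is a leaf — visit hop.
      Visit cedar.
    At reed: no right child.
    Visit reed.
  At ash: go right to bay.
    bay is a leaf — visit bay.
  Visit ash.
At iris: go right to fig.
  At fig: no left child.
  At fig: go right to fern.
    At fern: go left to mint.
      At mint: no left child.
      At mint: go right to teak.
        teak is a leaf — visit teak.
      Visit mint.
    At fern: no right child.
    Visit fern.
  Visit fig.
Visit iris.
Full post-order sequence: lily, hop, cedar, reed, bay, ash, teak, mint, fern, fig, iris.

10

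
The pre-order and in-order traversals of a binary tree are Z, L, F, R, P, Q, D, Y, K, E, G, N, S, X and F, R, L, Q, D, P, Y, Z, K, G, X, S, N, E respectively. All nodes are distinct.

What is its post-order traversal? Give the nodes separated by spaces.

R F D Q Y P L X S N G E K Z

The first element of pre-order is the root; it splits in-order into left and right subtrees.
Root Z: left subtree has 7 nodes {F, R, L, Q, D, P, Y}, right has 6 {K, G, X, S, N, E}.
  Root L: left subtree has 2 nodes {F, R}, right has 4 {Q, D, P, Y}.
    Root F: left subtree has 0 nodes { }, right has 1 {R}.
    Root P: left subtree has 2 nodes {Q, D}, right has 1 {Y}.
      Root Q: left subtree has 0 nodes { }, right has 1 {D}.
  Root K: left subtree has 0 nodes { }, right has 5 {G, X, S, N, E}.
    Root E: left subtree has 4 nodes {G, X, S, N}, right has 0 { }.
      Root G: left subtree has 0 nodes { }, right has 3 {X, S, N}.
        Root N: left subtree has 2 nodes {X, S}, right has 0 { }.
          Root S: left subtree has 1 node {X}, right has 0 { }.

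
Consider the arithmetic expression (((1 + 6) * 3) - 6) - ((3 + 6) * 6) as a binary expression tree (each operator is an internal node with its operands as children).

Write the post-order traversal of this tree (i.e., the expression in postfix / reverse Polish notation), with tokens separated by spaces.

1 6 + 3 * 6 - 3 6 + 6 * -

Post-order on an expression tree gives postfix notation: for each operator, emit left operand, right operand, then the operator.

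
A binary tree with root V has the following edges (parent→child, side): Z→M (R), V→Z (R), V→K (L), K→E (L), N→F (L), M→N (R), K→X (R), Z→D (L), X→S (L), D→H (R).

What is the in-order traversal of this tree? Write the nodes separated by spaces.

E K S X V D H Z M F N

In-order visits the left subtree, then the node, then the right subtree.
At V: go left to K.
  At K: go left to E.
    E is a leaf — visit E.
  Visit K.
  At K: go right to X.
    At X: go left to S.
      S is a leaf — visit S.
    Visit X.
    At X: no right child.
Visit V.
At V: go right to Z.
  At Z: go left to D.
    At D: no left child.
    Visit D.
    At D: go right to H.
      H is a leaf — visit H.
  Visit Z.
  At Z: go right to M.
    At M: no left child.
    Visit M.
    At M: go right to N.
      At N: go left to F.
        F is a leaf — visit F.
      Visit N.
      At N: no right child.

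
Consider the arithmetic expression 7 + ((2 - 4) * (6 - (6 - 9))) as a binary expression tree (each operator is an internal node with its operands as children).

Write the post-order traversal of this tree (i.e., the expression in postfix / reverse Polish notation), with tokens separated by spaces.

Post-order on an expression tree gives postfix notation: for each operator, emit left operand, right operand, then the operator.

7 2 4 - 6 6 9 - - * +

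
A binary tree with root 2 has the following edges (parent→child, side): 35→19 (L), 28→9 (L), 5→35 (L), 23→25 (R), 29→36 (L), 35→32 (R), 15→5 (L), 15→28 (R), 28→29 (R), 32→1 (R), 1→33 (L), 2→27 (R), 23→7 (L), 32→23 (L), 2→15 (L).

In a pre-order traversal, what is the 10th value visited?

1

Pre-order visits the node, then its left subtree, then its right subtree.
Visit 2.
At 2: go left to 15.
  Visit 15.
  At 15: go left to 5.
    Visit 5.
    At 5: go left to 35.
      Visit 35.
      At 35: go left to 19.
        19 is a leaf — visit 19.
      At 35: go right to 32.
        Visit 32.
        At 32: go left to 23.
          Visit 23.
          At 23: go left to 7.
            7 is a leaf — visit 7.
          At 23: go right to 25.
            25 is a leaf — visit 25.
        At 32: go right to 1.
          Visit 1.
          At 1: go left to 33.
            33 is a leaf — visit 33.
          At 1: no right child.
    At 5: no right child.
  At 15: go right to 28.
    Visit 28.
    At 28: go left to 9.
      9 is a leaf — visit 9.
    At 28: go right to 29.
      Visit 29.
      At 29: go left to 36.
        36 is a leaf — visit 36.
      At 29: no right child.
At 2: go right to 27.
  27 is a leaf — visit 27.
Full pre-order sequence: 2, 15, 5, 35, 19, 32, 23, 7, 25, 1, 33, 28, 9, 29, 36, 27.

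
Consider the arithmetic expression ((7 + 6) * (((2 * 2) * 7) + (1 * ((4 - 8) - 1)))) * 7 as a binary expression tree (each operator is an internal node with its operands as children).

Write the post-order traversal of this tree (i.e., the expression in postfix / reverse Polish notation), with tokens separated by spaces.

Post-order on an expression tree gives postfix notation: for each operator, emit left operand, right operand, then the operator.

7 6 + 2 2 * 7 * 1 4 8 - 1 - * + * 7 *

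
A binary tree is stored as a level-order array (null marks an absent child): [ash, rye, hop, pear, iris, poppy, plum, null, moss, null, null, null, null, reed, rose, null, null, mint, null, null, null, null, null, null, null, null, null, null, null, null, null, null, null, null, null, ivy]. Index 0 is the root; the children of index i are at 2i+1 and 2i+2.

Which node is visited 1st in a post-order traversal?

ivy

Post-order visits the left subtree, then the right subtree, then the node.
At ash: go left to rye.
  At rye: go left to pear.
    At pear: no left child.
    At pear: go right to moss.
      At moss: go left to mint.
        At mint: go left to ivy.
          ivy is a leaf — visit ivy.
        At mint: no right child.
        Visit mint.
      At moss: no right child.
      Visit moss.
    Visit pear.
  At rye: go right to iris.
    iris is a leaf — visit iris.
  Visit rye.
At ash: go right to hop.
  At hop: go left to poppy.
    poppy is a leaf — visit poppy.
  At hop: go right to plum.
    At plum: go left to reed.
      reed is a leaf — visit reed.
    At plum: go right to rose.
      rose is a leaf — visit rose.
    Visit plum.
  Visit hop.
Visit ash.
Full post-order sequence: ivy, mint, moss, pear, iris, rye, poppy, reed, rose, plum, hop, ash.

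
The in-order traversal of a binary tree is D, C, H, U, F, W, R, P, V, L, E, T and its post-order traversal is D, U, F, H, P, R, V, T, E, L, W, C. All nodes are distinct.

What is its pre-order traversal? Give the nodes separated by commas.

C, D, W, H, F, U, L, V, R, P, E, T

The last element of post-order is the root; it splits in-order into left and right subtrees.
Root C: left subtree has 1 node {D}, right has 10 {H, U, F, W, R, P, V, L, E, T}.
  Root W: left subtree has 3 nodes {H, U, F}, right has 6 {R, P, V, L, E, T}.
    Root H: left subtree has 0 nodes { }, right has 2 {U, F}.
      Root F: left subtree has 1 node {U}, right has 0 { }.
    Root L: left subtree has 3 nodes {R, P, V}, right has 2 {E, T}.
      Root V: left subtree has 2 nodes {R, P}, right has 0 { }.
        Root R: left subtree has 0 nodes { }, right has 1 {P}.
      Root E: left subtree has 0 nodes { }, right has 1 {T}.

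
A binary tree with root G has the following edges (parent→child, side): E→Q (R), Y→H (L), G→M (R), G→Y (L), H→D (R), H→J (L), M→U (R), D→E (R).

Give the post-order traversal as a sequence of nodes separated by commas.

Post-order visits the left subtree, then the right subtree, then the node.
At G: go left to Y.
  At Y: go left to H.
    At H: go left to J.
      J is a leaf — visit J.
    At H: go right to D.
      At D: no left child.
      At D: go right to E.
        At E: no left child.
        At E: go right to Q.
          Q is a leaf — visit Q.
        Visit E.
      Visit D.
    Visit H.
  At Y: no right child.
  Visit Y.
At G: go right to M.
  At M: no left child.
  At M: go right to U.
    U is a leaf — visit U.
  Visit M.
Visit G.

J, Q, E, D, H, Y, U, M, G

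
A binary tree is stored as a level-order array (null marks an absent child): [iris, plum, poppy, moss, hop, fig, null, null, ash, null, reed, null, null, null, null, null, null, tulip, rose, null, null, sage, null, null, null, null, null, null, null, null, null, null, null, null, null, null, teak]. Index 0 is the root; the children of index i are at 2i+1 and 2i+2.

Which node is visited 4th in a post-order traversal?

Post-order visits the left subtree, then the right subtree, then the node.
At iris: go left to plum.
  At plum: go left to moss.
    At moss: no left child.
    At moss: go right to ash.
      At ash: go left to tulip.
        At tulip: no left child.
        At tulip: go right to teak.
          teak is a leaf — visit teak.
        Visit tulip.
      At ash: go right to rose.
        rose is a leaf — visit rose.
      Visit ash.
    Visit moss.
  At plum: go right to hop.
    At hop: no left child.
    At hop: go right to reed.
      At reed: go left to sage.
        sage is a leaf — visit sage.
      At reed: no right child.
      Visit reed.
    Visit hop.
  Visit plum.
At iris: go right to poppy.
  At poppy: go left to fig.
    fig is a leaf — visit fig.
  At poppy: no right child.
  Visit poppy.
Visit iris.
Full post-order sequence: teak, tulip, rose, ash, moss, sage, reed, hop, plum, fig, poppy, iris.

ash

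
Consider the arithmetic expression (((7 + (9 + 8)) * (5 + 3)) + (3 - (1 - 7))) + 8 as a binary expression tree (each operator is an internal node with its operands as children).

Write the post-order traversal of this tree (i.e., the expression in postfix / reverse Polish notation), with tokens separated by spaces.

Post-order on an expression tree gives postfix notation: for each operator, emit left operand, right operand, then the operator.

7 9 8 + + 5 3 + * 3 1 7 - - + 8 +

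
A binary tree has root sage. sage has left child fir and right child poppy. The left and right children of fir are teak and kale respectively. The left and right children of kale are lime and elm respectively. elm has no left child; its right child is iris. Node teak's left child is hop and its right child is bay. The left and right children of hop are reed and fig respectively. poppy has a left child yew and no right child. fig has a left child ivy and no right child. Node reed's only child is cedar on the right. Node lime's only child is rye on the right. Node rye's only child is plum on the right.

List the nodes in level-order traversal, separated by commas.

sage, fir, poppy, teak, kale, yew, hop, bay, lime, elm, reed, fig, rye, iris, cedar, ivy, plum

Level-order visits nodes level by level from the root, left to right within each level.
Level 0: sage
Level 1: fir, poppy
Level 2: teak, kale, yew
Level 3: hop, bay, lime, elm
Level 4: reed, fig, rye, iris
Level 5: cedar, ivy, plum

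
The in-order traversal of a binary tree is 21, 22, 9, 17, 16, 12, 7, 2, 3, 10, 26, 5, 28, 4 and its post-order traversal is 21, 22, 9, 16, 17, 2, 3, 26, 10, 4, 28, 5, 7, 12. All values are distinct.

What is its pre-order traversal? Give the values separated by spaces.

The last element of post-order is the root; it splits in-order into left and right subtrees.
Root 12: left subtree has 5 nodes {21, 22, 9, 17, 16}, right has 8 {7, 2, 3, 10, 26, 5, 28, 4}.
  Root 17: left subtree has 3 nodes {21, 22, 9}, right has 1 {16}.
    Root 9: left subtree has 2 nodes {21, 22}, right has 0 { }.
      Root 22: left subtree has 1 node {21}, right has 0 { }.
  Root 7: left subtree has 0 nodes { }, right has 7 {2, 3, 10, 26, 5, 28, 4}.
    Root 5: left subtree has 4 nodes {2, 3, 10, 26}, right has 2 {28, 4}.
      Root 10: left subtree has 2 nodes {2, 3}, right has 1 {26}.
        Root 3: left subtree has 1 node {2}, right has 0 { }.
      Root 28: left subtree has 0 nodes { }, right has 1 {4}.

12 17 9 22 21 16 7 5 10 3 2 26 28 4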